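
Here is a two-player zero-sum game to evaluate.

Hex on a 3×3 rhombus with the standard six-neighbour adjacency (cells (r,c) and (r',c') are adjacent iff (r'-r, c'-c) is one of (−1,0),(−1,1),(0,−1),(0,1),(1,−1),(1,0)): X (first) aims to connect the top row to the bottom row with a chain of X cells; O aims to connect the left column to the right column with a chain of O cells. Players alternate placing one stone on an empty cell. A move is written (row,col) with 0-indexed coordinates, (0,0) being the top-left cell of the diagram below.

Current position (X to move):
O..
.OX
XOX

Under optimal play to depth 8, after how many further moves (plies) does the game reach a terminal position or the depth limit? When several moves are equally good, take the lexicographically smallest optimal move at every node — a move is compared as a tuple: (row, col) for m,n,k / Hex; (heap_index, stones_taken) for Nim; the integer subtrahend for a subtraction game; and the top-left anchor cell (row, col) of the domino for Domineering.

PV length from [O../.OX/XOX]: 3 plies

[O../.OX/XOX] X move#1: (0,1):+1/OX./.OX/XOX*, (0,2):+1/O.X/.OX/XOX, (1,0):+1/O../XOX/XOX
[OX./.OX/XOX] O move#2: (0,2):-1/OXO/.OX/XOX*, (1,0):-1/OX./OOX/XOX
[OXO/.OX/XOX] X move#3: (1,0):+1/OXO/XOX/XOX*
[OXO/XOX/XOX] end (terminal -1, O#4); searched O../.OX/XOX to 8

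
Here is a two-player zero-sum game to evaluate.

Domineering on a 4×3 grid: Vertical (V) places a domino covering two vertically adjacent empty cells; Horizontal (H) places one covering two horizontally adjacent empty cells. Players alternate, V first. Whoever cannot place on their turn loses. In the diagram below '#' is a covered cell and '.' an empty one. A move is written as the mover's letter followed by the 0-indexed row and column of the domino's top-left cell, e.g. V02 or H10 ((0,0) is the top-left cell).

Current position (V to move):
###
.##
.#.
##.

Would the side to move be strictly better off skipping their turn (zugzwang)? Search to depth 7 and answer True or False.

zugzwang(###/.##/.#./##., V) = False

[###/.##/.#./##.] V move#1: V10:+1/###/###/##./##.*, V22:+1/###/.##/.##/###
[###/###/##./##.] end (terminal -1, H#2); searched ###/.##/.#./##. to 7
pass branch (H moves first from the same position):
  | [###/.##/.#./##.] end (terminal -1, H#1); searched ###/.##/.#./##. to 7
V moving scores +1; V passing scores +1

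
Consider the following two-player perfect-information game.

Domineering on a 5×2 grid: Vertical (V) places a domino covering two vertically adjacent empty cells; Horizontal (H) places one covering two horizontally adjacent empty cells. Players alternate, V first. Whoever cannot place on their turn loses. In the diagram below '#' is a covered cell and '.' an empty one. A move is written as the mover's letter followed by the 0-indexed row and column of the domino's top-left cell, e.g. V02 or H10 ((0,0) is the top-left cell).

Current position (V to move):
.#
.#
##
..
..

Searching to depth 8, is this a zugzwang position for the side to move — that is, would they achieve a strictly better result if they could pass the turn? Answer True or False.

[.#/.#/##/../..] V move#1: V00:-1/##/##/##/../.., V30:+1/.#/.#/##/#./#.*, V31:+1/.#/.#/##/.#/.#
[.#/.#/##/#./#.] end (terminal -1, H#2); searched .#/.#/##/../.. to 8
if V skipped the turn, H would face:
~ [.#/.#/##/../..] H move#1: H30:+1/.#/.#/##/##/..*, H40:+1/.#/.#/##/../##
~ [.#/.#/##/##/..] V move#2: V00:-1/##/##/##/##/..*
~ [##/##/##/##/..] H move#3: H40:+1/##/##/##/##/##*
~ [##/##/##/##/##] end (terminal -1, V#4); searched .#/.#/##/../.. to 8
compare (V): move=+1 vs pass=-1

zugzwang(.#/.#/##/../.., V) = False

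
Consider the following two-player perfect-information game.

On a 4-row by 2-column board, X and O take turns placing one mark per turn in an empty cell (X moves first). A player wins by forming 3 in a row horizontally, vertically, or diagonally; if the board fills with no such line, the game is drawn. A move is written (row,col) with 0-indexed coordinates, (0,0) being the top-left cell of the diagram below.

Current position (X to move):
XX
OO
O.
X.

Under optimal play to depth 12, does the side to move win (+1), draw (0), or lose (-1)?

[XX/OO/O./X.] X move#1: (2,1):+0/XX/OO/OX/X.*, (3,1):+0/XX/OO/O./XX
[XX/OO/OX/X.] O move#2: (3,1):+0/XX/OO/OX/XO*
[XX/OO/OX/XO] end (terminal +0, X#3); searched XX/OO/O./X. to 12

value(XX/OO/O./X., X) = 0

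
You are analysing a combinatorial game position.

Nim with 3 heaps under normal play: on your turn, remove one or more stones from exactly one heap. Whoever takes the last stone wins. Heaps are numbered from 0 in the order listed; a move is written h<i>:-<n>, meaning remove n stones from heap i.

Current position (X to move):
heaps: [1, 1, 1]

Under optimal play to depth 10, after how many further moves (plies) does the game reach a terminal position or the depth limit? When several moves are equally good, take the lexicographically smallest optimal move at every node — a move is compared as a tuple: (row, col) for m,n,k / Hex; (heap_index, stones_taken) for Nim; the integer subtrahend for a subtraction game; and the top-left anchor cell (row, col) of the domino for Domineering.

PV length from [(1,1,1)]: 3 plies

[(1,1,1)] X move#1: h0:-1:+1/(0,1,1)*, h1:-1:+1/(1,0,1), h2:-1:+1/(1,1,0)
[(0,1,1)] O move#2: h1:-1:-1/(0,0,1)*, h2:-1:-1/(0,1,0)
[(0,0,1)] X move#3: h2:-1:+1/(0,0,0)*
[(0,0,0)] end (terminal -1, O#4); searched (1,1,1) to 10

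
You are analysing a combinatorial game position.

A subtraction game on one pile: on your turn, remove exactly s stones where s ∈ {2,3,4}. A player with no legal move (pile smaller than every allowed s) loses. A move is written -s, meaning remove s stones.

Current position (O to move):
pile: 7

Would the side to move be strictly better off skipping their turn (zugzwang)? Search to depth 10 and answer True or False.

p1 O@[7]: -2[5]-1* -3[4]-1 -4[3]-1
p2 X@[5]: -2[3]-1 -3[2]-1 -4[1]+1*
p3 O@[1] terminal -1; root [7] d10
if O skipped the turn, X would face:
~ p1 X@[7]: -2[5]-1* -3[4]-1 -4[3]-1
~ p2 O@[5]: -2[3]-1 -3[2]-1 -4[1]+1*
~ p3 X@[1] terminal -1; root [7] d10
compare (O): move=-1 vs pass=+1

zugzwang(7, O) = True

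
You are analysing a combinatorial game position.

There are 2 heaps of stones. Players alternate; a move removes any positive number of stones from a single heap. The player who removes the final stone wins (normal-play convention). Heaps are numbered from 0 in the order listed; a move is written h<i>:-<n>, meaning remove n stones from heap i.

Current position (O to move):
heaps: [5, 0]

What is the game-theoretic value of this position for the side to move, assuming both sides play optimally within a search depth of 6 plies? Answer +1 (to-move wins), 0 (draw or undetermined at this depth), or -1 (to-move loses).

[(5,0)] O move#1: h0:-1:-1/(4,0), h0:-2:-1/(3,0), h0:-3:-1/(2,0), h0:-4:-1/(1,0), h0:-5:+1/(0,0)*
[(0,0)] end (terminal -1, X#2); searched (5,0) to 6

value((5,0), O) = +1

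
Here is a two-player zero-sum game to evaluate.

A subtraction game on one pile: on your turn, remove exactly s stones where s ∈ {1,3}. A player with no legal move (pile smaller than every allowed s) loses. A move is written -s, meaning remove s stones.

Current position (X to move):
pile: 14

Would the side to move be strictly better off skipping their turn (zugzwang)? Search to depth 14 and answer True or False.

zugzwang(14, X) = True

p1 X@[14]: -1[13]-1* -3[11]-1
p2 O@[13]: -1[12]+1* -3[10]+1
p3 X@[12]: -1[11]-1* -3[9]-1
p4 O@[11]: -1[10]+1* -3[8]+1
p5 X@[10]: -1[9]-1* -3[7]-1
p6 O@[9]: -1[8]+1* -3[6]+1
p7 X@[8]: -1[7]-1* -3[5]-1
p8 O@[7]: -1[6]+1* -3[4]+1
p9 X@[6]: -1[5]-1* -3[3]-1
p10 O@[5]: -1[4]+1* -3[2]+1
p11 X@[4]: -1[3]-1* -3[1]-1
p12 O@[3]: -1[2]+1* -3[0]+1
p13 X@[2]: -1[1]-1*
p14 O@[1]: -1[0]+1*
p15 X@[0] terminal -1; root [14] d14
pass branch (O moves first from the same position):
  | p1 O@[14]: -1[13]-1* -3[11]-1
  | p2 X@[13]: -1[12]+1* -3[10]+1
  | p3 O@[12]: -1[11]-1* -3[9]-1
  | p4 X@[11]: -1[10]+1* -3[8]+1
  | p5 O@[10]: -1[9]-1* -3[7]-1
  | p6 X@[9]: -1[8]+1* -3[6]+1
  | p7 O@[8]: -1[7]-1* -3[5]-1
  | p8 X@[7]: -1[6]+1* -3[4]+1
  | p9 O@[6]: -1[5]-1* -3[3]-1
  | p10 X@[5]: -1[4]+1* -3[2]+1
  | p11 O@[4]: -1[3]-1* -3[1]-1
  | p12 X@[3]: -1[2]+1* -3[0]+1
  | p13 O@[2]: -1[1]-1*
  | p14 X@[1]: -1[0]+1*
  | p15 O@[0] terminal -1; root [14] d14
X moving scores -1; X passing scores +1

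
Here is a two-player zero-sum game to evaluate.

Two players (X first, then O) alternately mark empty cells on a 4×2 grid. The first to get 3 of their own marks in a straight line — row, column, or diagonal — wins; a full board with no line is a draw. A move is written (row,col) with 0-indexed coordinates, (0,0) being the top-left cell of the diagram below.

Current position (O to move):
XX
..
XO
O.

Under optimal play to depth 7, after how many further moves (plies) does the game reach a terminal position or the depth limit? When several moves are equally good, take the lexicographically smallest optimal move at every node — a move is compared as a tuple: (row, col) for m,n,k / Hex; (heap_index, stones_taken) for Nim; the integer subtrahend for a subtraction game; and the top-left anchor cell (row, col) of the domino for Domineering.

p1 O@[XX/../XO/O.]: (1,0)[XX/O./XO/O.]+0* (1,1)[XX/.O/XO/O.]-1 (3,1)[XX/../XO/OO]-1
p2 X@[XX/O./XO/O.]: (1,1)[XX/OX/XO/O.]+0* (3,1)[XX/O./XO/OX]+0
p3 O@[XX/OX/XO/O.]: (3,1)[XX/OX/XO/OO]+0*
p4 X@[XX/OX/XO/OO] terminal +0; root [XX/../XO/O.] d7

PV length from [XX/../XO/O.]: 3 plies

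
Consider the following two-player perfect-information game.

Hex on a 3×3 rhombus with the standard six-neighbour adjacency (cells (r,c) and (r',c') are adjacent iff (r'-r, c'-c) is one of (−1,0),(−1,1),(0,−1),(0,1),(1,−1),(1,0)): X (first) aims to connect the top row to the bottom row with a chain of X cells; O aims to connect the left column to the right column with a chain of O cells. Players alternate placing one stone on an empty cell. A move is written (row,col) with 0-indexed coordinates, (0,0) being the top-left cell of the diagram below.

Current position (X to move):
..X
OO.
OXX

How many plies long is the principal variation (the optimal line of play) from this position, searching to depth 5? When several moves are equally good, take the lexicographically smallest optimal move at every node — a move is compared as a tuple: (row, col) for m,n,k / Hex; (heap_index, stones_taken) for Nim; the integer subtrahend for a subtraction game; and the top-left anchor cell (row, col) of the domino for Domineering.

ply 1, X at ..X/OO./OXX | (0,0)=-1→X.X/OO./OXX; (0,1)=-1→.XX/OO./OXX; (1,2)=+1→..X/OOX/OXX*
ply 2: ..X/OOX/OXX is terminal -1 (O); from ..X/OO./OXX depth 5

PV length from [..X/OO./OXX]: 1 ply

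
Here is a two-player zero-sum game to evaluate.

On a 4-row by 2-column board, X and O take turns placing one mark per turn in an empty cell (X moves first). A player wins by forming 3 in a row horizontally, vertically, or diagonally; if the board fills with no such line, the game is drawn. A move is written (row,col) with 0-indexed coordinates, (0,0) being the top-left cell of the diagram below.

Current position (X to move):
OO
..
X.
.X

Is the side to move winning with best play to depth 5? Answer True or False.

ply 1, X at OO/../X./.X | (1,0)=+0→OO/X./X./.X*; (1,1)=+0→OO/.X/X./.X; (2,1)=+0→OO/../XX/.X; (3,0)=+0→OO/../X./XX
ply 2, O at OO/X./X./.X | (1,1)=-1→OO/XO/X./.X; (2,1)=-1→OO/X./XO/.X; (3,0)=+0→OO/X./X./OX*
ply 3, X at OO/X./X./OX | (1,1)=+0→OO/XX/X./OX*; (2,1)=+0→OO/X./XX/OX
ply 4, O at OO/XX/X./OX | (2,1)=+0→OO/XX/XO/OX*
ply 5: OO/XX/XO/OX is terminal +0 (X); from OO/../X./.X depth 5

X winning at [OO/../X./.X]: False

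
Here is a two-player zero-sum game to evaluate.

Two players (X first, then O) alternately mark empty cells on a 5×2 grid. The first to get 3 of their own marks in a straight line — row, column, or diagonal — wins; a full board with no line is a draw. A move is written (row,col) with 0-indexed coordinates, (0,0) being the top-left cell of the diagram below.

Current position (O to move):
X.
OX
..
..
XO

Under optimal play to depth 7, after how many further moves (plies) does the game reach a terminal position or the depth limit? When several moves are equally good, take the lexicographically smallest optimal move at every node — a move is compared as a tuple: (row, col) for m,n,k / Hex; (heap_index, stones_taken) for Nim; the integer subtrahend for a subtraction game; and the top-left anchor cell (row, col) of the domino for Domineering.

ply 1, O at X./OX/../../XO | (0,1)=+0→XO/OX/../../XO*; (2,0)=+0→X./OX/O./../XO; (2,1)=+0→X./OX/.O/../XO; (3,0)=+0→X./OX/../O./XO; (3,1)=+0→X./OX/../.O/XO
ply 2, X at XO/OX/../../XO | (2,0)=+0→XO/OX/X./../XO*; (2,1)=+0→XO/OX/.X/../XO; (3,0)=+0→XO/OX/../X./XO; (3,1)=+0→XO/OX/../.X/XO
ply 3, O at XO/OX/X./../XO | (2,1)=-1→XO/OX/XO/../XO; (3,0)=+0→XO/OX/X./O./XO*; (3,1)=-1→XO/OX/X./.O/XO
ply 4, X at XO/OX/X./O./XO | (2,1)=+0→XO/OX/XX/O./XO*; (3,1)=+0→XO/OX/X./OX/XO
ply 5, O at XO/OX/XX/O./XO | (3,1)=+0→XO/OX/XX/OO/XO*
ply 6: XO/OX/XX/OO/XO is terminal +0 (X); from X./OX/../../XO depth 7

PV length from [X./OX/../../XO]: 5 plies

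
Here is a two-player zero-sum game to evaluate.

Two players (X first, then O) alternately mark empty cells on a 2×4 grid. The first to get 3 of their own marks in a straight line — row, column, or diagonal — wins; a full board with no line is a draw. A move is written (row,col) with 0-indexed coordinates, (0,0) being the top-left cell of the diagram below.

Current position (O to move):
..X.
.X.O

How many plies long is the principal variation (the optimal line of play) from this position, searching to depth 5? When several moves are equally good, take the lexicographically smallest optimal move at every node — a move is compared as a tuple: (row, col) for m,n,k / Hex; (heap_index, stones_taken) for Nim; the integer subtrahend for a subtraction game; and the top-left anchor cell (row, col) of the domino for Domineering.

p1 O@[..X./.X.O]: (0,0)[O.X./.X.O]+0* (0,1)[.OX./.X.O]+0 (0,3)[..XO/.X.O]+0 (1,0)[..X./OX.O]-1 (1,2)[..X./.XOO]-1
p2 X@[O.X./.X.O]: (0,1)[OXX./.X.O]+0* (0,3)[O.XX/.X.O]+0 (1,0)[O.X./XX.O]+0 (1,2)[O.X./.XXO]+0
p3 O@[OXX./.X.O]: (0,3)[OXXO/.X.O]+0* (1,0)[OXX./OX.O]-1 (1,2)[OXX./.XOO]-1
p4 X@[OXXO/.X.O]: (1,0)[OXXO/XX.O]+0* (1,2)[OXXO/.XXO]+0
p5 O@[OXXO/XX.O]: (1,2)[OXXO/XXOO]+0*
p6 X@[OXXO/XXOO] terminal +0; root [..X./.X.O] d5

PV length from [..X./.X.O]: 5 plies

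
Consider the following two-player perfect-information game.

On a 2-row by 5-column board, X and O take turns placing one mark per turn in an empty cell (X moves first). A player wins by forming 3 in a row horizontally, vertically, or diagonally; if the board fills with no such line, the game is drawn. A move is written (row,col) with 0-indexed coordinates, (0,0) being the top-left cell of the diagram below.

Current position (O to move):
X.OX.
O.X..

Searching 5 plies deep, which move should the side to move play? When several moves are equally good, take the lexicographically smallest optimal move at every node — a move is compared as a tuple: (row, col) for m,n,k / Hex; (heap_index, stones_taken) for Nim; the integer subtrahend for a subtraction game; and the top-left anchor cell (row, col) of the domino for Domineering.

O's best at [X.OX./O.X..]: (1,1)

p1 O@[X.OX./O.X..]: (0,1)[XOOX./O.X..]-1 (0,4)[X.OXO/O.X..]-1 (1,1)[X.OX./OOX..]+0* (1,3)[X.OX./O.XO.]+0 (1,4)[X.OX./O.X.O]+0
p2 X@[X.OX./OOX..]: (0,1)[XXOX./OOX..]+0* (0,4)[X.OXX/OOX..]+0 (1,3)[X.OX./OOXX.]+0 (1,4)[X.OX./OOX.X]+0
p3 O@[XXOX./OOX..]: (0,4)[XXOXO/OOX..]+0* (1,3)[XXOX./OOXO.]+0 (1,4)[XXOX./OOX.O]+0
p4 X@[XXOXO/OOX..]: (1,3)[XXOXO/OOXX.]+0* (1,4)[XXOXO/OOX.X]+0
p5 O@[XXOXO/OOXX.]: (1,4)[XXOXO/OOXXO]+0*
p6 X@[XXOXO/OOXXO] terminal +0; root [X.OX./O.X..] d5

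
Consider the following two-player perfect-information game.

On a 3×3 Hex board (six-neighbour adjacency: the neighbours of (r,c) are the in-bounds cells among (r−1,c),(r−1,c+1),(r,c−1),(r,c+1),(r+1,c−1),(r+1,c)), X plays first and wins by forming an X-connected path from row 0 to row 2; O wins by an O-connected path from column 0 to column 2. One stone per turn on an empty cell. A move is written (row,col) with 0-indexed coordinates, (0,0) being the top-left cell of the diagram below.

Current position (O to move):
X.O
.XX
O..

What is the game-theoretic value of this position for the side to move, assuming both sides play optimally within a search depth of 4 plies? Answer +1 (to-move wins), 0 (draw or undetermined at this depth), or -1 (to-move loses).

value(X.O/.XX/O.., O) = -1

ply 1, O at X.O/.XX/O.. | (0,1)=-1→XOO/.XX/O..*; (1,0)=-1→X.O/OXX/O..; (2,1)=-1→X.O/.XX/OO.; (2,2)=-1→X.O/.XX/O.O
ply 2, X at XOO/.XX/O.. | (1,0)=+1→XOO/XXX/O..*; (2,1)=-1→XOO/.XX/OX.; (2,2)=-1→XOO/.XX/O.X
ply 3, O at XOO/XXX/O.. | (2,1)=-1→XOO/XXX/OO.*; (2,2)=-1→XOO/XXX/O.O
ply 4, X at XOO/XXX/OO. | (2,2)=+1→XOO/XXX/OOX*
ply 5: XOO/XXX/OOX is terminal -1 (O); from X.O/.XX/O.. depth 4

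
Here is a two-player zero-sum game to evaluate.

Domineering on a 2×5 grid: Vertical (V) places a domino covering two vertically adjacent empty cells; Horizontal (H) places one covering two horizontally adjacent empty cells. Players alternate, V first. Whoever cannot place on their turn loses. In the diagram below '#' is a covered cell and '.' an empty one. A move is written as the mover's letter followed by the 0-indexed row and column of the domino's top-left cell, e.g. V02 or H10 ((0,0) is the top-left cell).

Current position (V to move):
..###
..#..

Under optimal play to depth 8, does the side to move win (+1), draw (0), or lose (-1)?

[..###/..#..] V move#1: V00:+1/#.###/#.#..*, V01:+1/.####/.##..
[#.###/#.#..] H move#2: H13:-1/#.###/#.###*
[#.###/#.###] V move#3: V01:+1/#####/#####*
[#####/#####] end (terminal -1, H#4); searched ..###/..#.. to 8

value(..###/..#.., V) = +1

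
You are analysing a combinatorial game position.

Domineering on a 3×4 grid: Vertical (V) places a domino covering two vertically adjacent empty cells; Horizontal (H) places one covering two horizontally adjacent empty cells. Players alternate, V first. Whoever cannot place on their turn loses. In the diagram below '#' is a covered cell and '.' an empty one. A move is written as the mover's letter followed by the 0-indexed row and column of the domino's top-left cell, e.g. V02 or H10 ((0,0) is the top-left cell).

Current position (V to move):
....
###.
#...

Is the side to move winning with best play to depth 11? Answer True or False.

[..../###./#...] V move#1: V03:-1/...#/####/#...*, V13:-1/..../####/#..#
[...#/####/#...] H move#2: H00:+1/##.#/####/#...*, H01:+1/.###/####/#..., H21:+1/...#/####/###., H22:+1/...#/####/#.##
[##.#/####/#...] end (terminal -1, V#3); searched ..../###./#... to 11

V winning at [..../###./#...]: False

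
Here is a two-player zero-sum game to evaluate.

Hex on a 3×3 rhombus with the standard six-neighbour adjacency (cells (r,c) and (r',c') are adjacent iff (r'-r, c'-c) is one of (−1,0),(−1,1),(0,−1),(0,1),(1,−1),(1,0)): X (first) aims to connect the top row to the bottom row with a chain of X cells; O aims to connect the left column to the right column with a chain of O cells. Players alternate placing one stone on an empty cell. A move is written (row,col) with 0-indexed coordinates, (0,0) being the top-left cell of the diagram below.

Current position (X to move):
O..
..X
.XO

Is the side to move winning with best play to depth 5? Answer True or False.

ply 1, X at O../..X/.XO | (0,1)=+1→OX./..X/.XO*; (0,2)=+1→O.X/..X/.XO; (1,0)=+1→O../X.X/.XO; (1,1)=+1→O../.XX/.XO; (2,0)=+1→O../..X/XXO
ply 2, O at OX./..X/.XO | (0,2)=-1→OXO/..X/.XO*; (1,0)=-1→OX./O.X/.XO; (1,1)=-1→OX./.OX/.XO; (2,0)=-1→OX./..X/OXO
ply 3, X at OXO/..X/.XO | (1,0)=+1→OXO/X.X/.XO*; (1,1)=+1→OXO/.XX/.XO; (2,0)=+1→OXO/..X/XXO
ply 4, O at OXO/X.X/.XO | (1,1)=-1→OXO/XOX/.XO*; (2,0)=-1→OXO/X.X/OXO
ply 5, X at OXO/XOX/.XO | (2,0)=+1→OXO/XOX/XXO*
ply 6: OXO/XOX/XXO is terminal -1 (O); from O../..X/.XO depth 5

X winning at [O../..X/.XO]: True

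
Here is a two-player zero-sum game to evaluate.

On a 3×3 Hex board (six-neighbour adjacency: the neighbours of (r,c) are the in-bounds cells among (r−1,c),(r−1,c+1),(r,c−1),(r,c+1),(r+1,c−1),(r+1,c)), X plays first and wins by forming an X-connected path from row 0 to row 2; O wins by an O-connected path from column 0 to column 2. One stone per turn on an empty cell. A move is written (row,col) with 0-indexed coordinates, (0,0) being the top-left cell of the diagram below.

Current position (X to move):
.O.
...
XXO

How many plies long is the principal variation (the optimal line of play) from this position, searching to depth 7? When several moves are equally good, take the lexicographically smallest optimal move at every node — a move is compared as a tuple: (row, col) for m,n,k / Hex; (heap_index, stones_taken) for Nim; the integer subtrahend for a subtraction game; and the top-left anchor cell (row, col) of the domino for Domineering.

PV length from [.O./.../XXO]: 3 plies

[.O./.../XXO] X move#1: (0,0):+1/XO./.../XXO*, (0,2):+1/.OX/.../XXO, (1,0):+1/.O./X../XXO, (1,1):-1/.O./.X./XXO, (1,2):-1/.O./..X/XXO
[XO./.../XXO] O move#2: (0,2):-1/XOO/.../XXO*, (1,0):-1/XO./O../XXO, (1,1):-1/XO./.O./XXO, (1,2):-1/XO./..O/XXO
[XOO/.../XXO] X move#3: (1,0):+1/XOO/X../XXO*, (1,1):-1/XOO/.X./XXO, (1,2):-1/XOO/..X/XXO
[XOO/X../XXO] end (terminal -1, O#4); searched .O./.../XXO to 7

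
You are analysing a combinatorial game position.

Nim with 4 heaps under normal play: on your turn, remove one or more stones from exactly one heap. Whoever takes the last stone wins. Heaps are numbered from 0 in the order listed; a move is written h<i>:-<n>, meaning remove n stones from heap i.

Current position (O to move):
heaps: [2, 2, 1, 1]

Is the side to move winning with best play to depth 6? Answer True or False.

ply 1, O at (2,2,1,1) | h0:-1=-1→(1,2,1,1)*; h0:-2=-1→(0,2,1,1); h1:-1=-1→(2,1,1,1); h1:-2=-1→(2,0,1,1); h2:-1=-1→(2,2,0,1); h3:-1=-1→(2,2,1,0)
ply 2, X at (1,2,1,1) | h0:-1=-1→(0,2,1,1); h1:-1=+1→(1,1,1,1)*; h1:-2=-1→(1,0,1,1); h2:-1=-1→(1,2,0,1); h3:-1=-1→(1,2,1,0)
ply 3, O at (1,1,1,1) | h0:-1=-1→(0,1,1,1)*; h1:-1=-1→(1,0,1,1); h2:-1=-1→(1,1,0,1); h3:-1=-1→(1,1,1,0)
ply 4, X at (0,1,1,1) | h1:-1=+1→(0,0,1,1)*; h2:-1=+1→(0,1,0,1); h3:-1=+1→(0,1,1,0)
ply 5, O at (0,0,1,1) | h2:-1=-1→(0,0,0,1)*; h3:-1=-1→(0,0,1,0)
ply 6, X at (0,0,0,1) | h3:-1=+1→(0,0,0,0)*
ply 7: (0,0,0,0) is terminal -1 (O); from (2,2,1,1) depth 6

O winning at [(2,2,1,1)]: False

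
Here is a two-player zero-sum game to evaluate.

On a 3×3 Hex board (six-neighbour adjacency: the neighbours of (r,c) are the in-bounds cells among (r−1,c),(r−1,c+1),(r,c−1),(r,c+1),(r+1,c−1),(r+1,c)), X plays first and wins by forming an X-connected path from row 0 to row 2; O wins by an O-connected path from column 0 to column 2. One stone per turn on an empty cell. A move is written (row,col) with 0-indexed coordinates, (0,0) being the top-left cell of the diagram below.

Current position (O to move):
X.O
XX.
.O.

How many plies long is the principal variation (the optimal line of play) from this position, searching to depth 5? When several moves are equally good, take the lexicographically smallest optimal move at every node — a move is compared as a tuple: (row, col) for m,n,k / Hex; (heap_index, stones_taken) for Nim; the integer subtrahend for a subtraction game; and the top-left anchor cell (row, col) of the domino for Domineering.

p1 O@[X.O/XX./.O.]: (0,1)[XOO/XX./.O.]-1 (1,2)[X.O/XXO/.O.]-1 (2,0)[X.O/XX./OO.]+1* (2,2)[X.O/XX./.OO]-1
p2 X@[X.O/XX./OO.]: (0,1)[XXO/XX./OO.]-1* (1,2)[X.O/XXX/OO.]-1 (2,2)[X.O/XX./OOX]-1
p3 O@[XXO/XX./OO.]: (1,2)[XXO/XXO/OO.]+1* (2,2)[XXO/XX./OOO]+1
p4 X@[XXO/XXO/OO.] terminal -1; root [X.O/XX./.O.] d5

PV length from [X.O/XX./.O.]: 3 plies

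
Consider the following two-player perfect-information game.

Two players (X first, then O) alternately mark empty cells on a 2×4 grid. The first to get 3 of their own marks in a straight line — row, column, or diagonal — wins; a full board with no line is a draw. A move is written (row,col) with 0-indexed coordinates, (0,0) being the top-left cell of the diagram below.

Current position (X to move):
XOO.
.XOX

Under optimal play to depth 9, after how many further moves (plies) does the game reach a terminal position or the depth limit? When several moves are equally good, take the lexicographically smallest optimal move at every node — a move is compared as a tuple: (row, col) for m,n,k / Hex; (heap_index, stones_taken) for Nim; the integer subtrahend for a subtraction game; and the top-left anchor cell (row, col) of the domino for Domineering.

PV length from [XOO./.XOX]: 2 plies

[XOO./.XOX] X move#1: (0,3):+0/XOOX/.XOX*, (1,0):-1/XOO./XXOX
[XOOX/.XOX] O move#2: (1,0):+0/XOOX/OXOX*
[XOOX/OXOX] end (terminal +0, X#3); searched XOO./.XOX to 9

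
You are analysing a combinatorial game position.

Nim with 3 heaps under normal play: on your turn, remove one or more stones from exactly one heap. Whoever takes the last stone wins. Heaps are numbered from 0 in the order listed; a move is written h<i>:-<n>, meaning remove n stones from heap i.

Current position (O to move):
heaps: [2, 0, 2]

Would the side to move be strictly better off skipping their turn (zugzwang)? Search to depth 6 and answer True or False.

zugzwang((2,0,2), O) = True

ply 1, O at (2,0,2) | h0:-1=-1→(1,0,2)*; h0:-2=-1→(0,0,2); h2:-1=-1→(2,0,1); h2:-2=-1→(2,0,0)
ply 2, X at (1,0,2) | h0:-1=-1→(0,0,2); h2:-1=+1→(1,0,1)*; h2:-2=-1→(1,0,0)
ply 3, O at (1,0,1) | h0:-1=-1→(0,0,1)*; h2:-1=-1→(1,0,0)
ply 4, X at (0,0,1) | h2:-1=+1→(0,0,0)*
ply 5: (0,0,0) is terminal -1 (O); from (2,0,2) depth 6
suppose O passes — search the same position with X to move:
pass> ply 1, X at (2,0,2) | h0:-1=-1→(1,0,2)*; h0:-2=-1→(0,0,2); h2:-1=-1→(2,0,1); h2:-2=-1→(2,0,0)
pass> ply 2, O at (1,0,2) | h0:-1=-1→(0,0,2); h2:-1=+1→(1,0,1)*; h2:-2=-1→(1,0,0)
pass> ply 3, X at (1,0,1) | h0:-1=-1→(0,0,1)*; h2:-1=-1→(1,0,0)
pass> ply 4, O at (0,0,1) | h2:-1=+1→(0,0,0)*
pass> ply 5: (0,0,0) is terminal -1 (X); from (2,0,2) depth 6
for O: play -1, pass +1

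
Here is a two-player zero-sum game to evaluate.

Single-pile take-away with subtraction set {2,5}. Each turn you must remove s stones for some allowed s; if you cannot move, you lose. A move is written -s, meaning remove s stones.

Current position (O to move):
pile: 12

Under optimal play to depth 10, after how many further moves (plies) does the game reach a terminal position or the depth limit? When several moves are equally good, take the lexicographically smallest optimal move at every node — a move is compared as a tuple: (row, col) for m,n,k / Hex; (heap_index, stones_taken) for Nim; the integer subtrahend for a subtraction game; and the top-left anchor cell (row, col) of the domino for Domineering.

PV length from [12]: 3 plies

p1 O@[12]: -2[10]-1 -5[7]+1*
p2 X@[7]: -2[5]-1* -5[2]-1
p3 O@[5]: -2[3]-1 -5[0]+1*
p4 X@[0] terminal -1; root [12] d10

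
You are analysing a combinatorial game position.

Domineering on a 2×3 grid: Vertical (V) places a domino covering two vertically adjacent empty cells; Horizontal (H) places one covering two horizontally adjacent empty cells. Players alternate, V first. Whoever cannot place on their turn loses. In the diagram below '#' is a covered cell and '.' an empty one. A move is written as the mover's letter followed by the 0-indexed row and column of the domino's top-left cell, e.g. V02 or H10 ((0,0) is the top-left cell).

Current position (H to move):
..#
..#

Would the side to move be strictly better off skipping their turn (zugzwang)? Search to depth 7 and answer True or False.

zugzwang(..#/..#, H) = False

[..#/..#] H move#1: H00:+1/###/..#*, H10:+1/..#/###
[###/..#] end (terminal -1, V#2); searched ..#/..# to 7
suppose H passes — search the same position with V to move:
pass> [..#/..#] V move#1: V00:+1/#.#/#.#*, V01:+1/.##/.##
pass> [#.#/#.#] end (terminal -1, H#2); searched ..#/..# to 7
for H: play +1, pass -1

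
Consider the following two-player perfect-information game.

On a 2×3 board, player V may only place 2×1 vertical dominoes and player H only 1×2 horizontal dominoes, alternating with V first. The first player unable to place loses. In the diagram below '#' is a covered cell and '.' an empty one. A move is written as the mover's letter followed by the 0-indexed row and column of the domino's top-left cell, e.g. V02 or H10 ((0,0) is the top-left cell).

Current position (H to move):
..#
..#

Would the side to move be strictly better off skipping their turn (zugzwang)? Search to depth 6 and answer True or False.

ply 1, H at ..#/..# | H00=+1→###/..#*; H10=+1→..#/###
ply 2: ###/..# is terminal -1 (V); from ..#/..# depth 6
pass branch (V moves first from the same position):
  | ply 1, V at ..#/..# | V00=+1→#.#/#.#*; V01=+1→.##/.##
  | ply 2: #.#/#.# is terminal -1 (H); from ..#/..# depth 6
H moving scores +1; H passing scores -1

zugzwang(..#/..#, H) = False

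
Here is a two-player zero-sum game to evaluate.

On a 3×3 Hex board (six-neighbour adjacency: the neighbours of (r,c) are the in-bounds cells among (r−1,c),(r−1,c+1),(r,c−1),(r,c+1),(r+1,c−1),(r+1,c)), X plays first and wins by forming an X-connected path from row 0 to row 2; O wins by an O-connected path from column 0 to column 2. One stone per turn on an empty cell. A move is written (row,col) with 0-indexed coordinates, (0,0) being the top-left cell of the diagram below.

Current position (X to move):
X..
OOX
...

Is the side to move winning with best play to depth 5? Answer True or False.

X winning at [X../OOX/...]: True

[X../OOX/...] X move#1: (0,1):-1/XX./OOX/..., (0,2):+1/X.X/OOX/...*, (2,0):-1/X../OOX/X.., (2,1):-1/X../OOX/.X., (2,2):-1/X../OOX/..X
[X.X/OOX/...] O move#2: (0,1):-1/XOX/OOX/...*, (2,0):-1/X.X/OOX/O.., (2,1):-1/X.X/OOX/.O., (2,2):-1/X.X/OOX/..O
[XOX/OOX/...] X move#3: (2,0):+1/XOX/OOX/X..*, (2,1):+1/XOX/OOX/.X., (2,2):+1/XOX/OOX/..X
[XOX/OOX/X..] O move#4: (2,1):-1/XOX/OOX/XO.*, (2,2):-1/XOX/OOX/X.O
[XOX/OOX/XO.] X move#5: (2,2):+1/XOX/OOX/XOX*
[XOX/OOX/XOX] end (terminal -1, O#6); searched X../OOX/... to 5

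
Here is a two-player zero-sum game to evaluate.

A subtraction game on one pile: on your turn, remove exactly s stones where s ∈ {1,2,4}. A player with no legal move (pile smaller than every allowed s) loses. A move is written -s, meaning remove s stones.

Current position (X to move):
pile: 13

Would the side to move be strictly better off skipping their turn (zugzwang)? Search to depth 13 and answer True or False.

[13] X move#1: -1:+1/12*, -2:-1/11, -4:+1/9
[12] O move#2: -1:-1/11*, -2:-1/10, -4:-1/8
[11] X move#3: -1:-1/10, -2:+1/9*, -4:-1/7
[9] O move#4: -1:-1/8*, -2:-1/7, -4:-1/5
[8] X move#5: -1:-1/7, -2:+1/6*, -4:-1/4
[6] O move#6: -1:-1/5*, -2:-1/4, -4:-1/2
[5] X move#7: -1:-1/4, -2:+1/3*, -4:-1/1
[3] O move#8: -1:-1/2*, -2:-1/1
[2] X move#9: -1:-1/1, -2:+1/0*
[0] end (terminal -1, O#10); searched 13 to 13
pass branch (O moves first from the same position):
  | [13] O move#1: -1:+1/12*, -2:-1/11, -4:+1/9
  | [12] X move#2: -1:-1/11*, -2:-1/10, -4:-1/8
  | [11] O move#3: -1:-1/10, -2:+1/9*, -4:-1/7
  | [9] X move#4: -1:-1/8*, -2:-1/7, -4:-1/5
  | [8] O move#5: -1:-1/7, -2:+1/6*, -4:-1/4
  | [6] X move#6: -1:-1/5*, -2:-1/4, -4:-1/2
  | [5] O move#7: -1:-1/4, -2:+1/3*, -4:-1/1
  | [3] X move#8: -1:-1/2*, -2:-1/1
  | [2] O move#9: -1:-1/1, -2:+1/0*
  | [0] end (terminal -1, X#10); searched 13 to 13
X moving scores +1; X passing scores -1

zugzwang(13, X) = False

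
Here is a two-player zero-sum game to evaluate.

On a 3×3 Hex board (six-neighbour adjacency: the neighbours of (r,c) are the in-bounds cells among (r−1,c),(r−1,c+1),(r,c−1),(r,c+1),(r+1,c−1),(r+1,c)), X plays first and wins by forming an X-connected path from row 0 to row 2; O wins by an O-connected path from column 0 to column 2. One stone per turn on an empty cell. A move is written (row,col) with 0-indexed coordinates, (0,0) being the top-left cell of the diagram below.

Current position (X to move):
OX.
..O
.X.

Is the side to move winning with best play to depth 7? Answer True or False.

X winning at [OX./..O/.X.]: True

p1 X@[OX./..O/.X.]: (0,2)[OXX/..O/.X.]-1 (1,0)[OX./X.O/.X.]+1* (1,1)[OX./.XO/.X.]+1 (2,0)[OX./..O/XX.]+1 (2,2)[OX./..O/.XX]-1
p2 O@[OX./X.O/.X.]: (0,2)[OXO/X.O/.X.]-1* (1,1)[OX./XOO/.X.]-1 (2,0)[OX./X.O/OX.]-1 (2,2)[OX./X.O/.XO]-1
p3 X@[OXO/X.O/.X.]: (1,1)[OXO/XXO/.X.]+1* (2,0)[OXO/X.O/XX.]+1 (2,2)[OXO/X.O/.XX]+1
p4 O@[OXO/XXO/.X.] terminal -1; root [OX./..O/.X.] d7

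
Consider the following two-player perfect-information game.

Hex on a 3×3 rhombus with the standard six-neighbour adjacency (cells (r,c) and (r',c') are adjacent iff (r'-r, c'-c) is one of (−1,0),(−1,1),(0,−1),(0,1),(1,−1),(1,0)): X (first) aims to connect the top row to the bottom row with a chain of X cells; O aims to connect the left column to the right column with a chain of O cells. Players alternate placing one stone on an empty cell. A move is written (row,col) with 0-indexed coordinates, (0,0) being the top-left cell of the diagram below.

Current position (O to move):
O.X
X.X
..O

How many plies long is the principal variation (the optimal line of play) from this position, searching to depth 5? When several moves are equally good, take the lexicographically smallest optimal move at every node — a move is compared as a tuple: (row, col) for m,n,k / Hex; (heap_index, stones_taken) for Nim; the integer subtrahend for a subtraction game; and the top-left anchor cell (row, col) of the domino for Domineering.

PV length from [O.X/X.X/..O]: 4 plies

p1 O@[O.X/X.X/..O]: (0,1)[OOX/X.X/..O]-1* (1,1)[O.X/XOX/..O]-1 (2,0)[O.X/X.X/O.O]-1 (2,1)[O.X/X.X/.OO]-1
p2 X@[OOX/X.X/..O]: (1,1)[OOX/XXX/..O]+1* (2,0)[OOX/X.X/X.O]+1 (2,1)[OOX/X.X/.XO]+1
p3 O@[OOX/XXX/..O]: (2,0)[OOX/XXX/O.O]-1* (2,1)[OOX/XXX/.OO]-1
p4 X@[OOX/XXX/O.O]: (2,1)[OOX/XXX/OXO]+1*
p5 O@[OOX/XXX/OXO] terminal -1; root [O.X/X.X/..O] d5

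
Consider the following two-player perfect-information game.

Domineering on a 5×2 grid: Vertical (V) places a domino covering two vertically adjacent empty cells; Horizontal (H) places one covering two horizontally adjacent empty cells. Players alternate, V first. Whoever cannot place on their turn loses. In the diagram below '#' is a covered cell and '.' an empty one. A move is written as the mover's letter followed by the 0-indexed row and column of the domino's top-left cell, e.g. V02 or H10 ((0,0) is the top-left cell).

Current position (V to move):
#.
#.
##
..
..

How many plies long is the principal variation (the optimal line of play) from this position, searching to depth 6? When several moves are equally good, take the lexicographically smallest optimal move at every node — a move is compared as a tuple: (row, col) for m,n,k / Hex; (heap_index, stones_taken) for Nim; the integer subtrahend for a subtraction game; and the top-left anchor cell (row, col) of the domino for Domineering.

ply 1, V at #./#./##/../.. | V01=-1→##/##/##/../..; V30=+1→#./#./##/#./#.*; V31=+1→#./#./##/.#/.#
ply 2: #./#./##/#./#. is terminal -1 (H); from #./#./##/../.. depth 6

PV length from [#./#./##/../..]: 1 ply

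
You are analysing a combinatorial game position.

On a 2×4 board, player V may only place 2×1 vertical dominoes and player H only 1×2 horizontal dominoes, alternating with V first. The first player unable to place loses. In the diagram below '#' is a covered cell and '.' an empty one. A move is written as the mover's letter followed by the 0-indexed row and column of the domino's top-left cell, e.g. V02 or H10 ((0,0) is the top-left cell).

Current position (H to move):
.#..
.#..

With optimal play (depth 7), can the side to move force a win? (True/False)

ply 1, H at .#../.#.. | H02=+1→.###/.#..*; H12=+1→.#../.###
ply 2, V at .###/.#.. | V00=-1→####/##..*
ply 3, H at ####/##.. | H12=+1→####/####*
ply 4: ####/#### is terminal -1 (V); from .#../.#.. depth 7

H winning at [.#../.#..]: True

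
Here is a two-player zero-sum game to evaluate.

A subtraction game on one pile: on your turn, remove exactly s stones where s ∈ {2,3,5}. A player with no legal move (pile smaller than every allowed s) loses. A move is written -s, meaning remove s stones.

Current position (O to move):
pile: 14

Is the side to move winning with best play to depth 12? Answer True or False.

O winning at [14]: False

ply 1, O at 14 | -2=-1→12*; -3=-1→11; -5=-1→9
ply 2, X at 12 | -2=-1→10; -3=-1→9; -5=+1→7*
ply 3, O at 7 | -2=-1→5*; -3=-1→4; -5=-1→2
ply 4, X at 5 | -2=-1→3; -3=-1→2; -5=+1→0*
ply 5: 0 is terminal -1 (O); from 14 depth 12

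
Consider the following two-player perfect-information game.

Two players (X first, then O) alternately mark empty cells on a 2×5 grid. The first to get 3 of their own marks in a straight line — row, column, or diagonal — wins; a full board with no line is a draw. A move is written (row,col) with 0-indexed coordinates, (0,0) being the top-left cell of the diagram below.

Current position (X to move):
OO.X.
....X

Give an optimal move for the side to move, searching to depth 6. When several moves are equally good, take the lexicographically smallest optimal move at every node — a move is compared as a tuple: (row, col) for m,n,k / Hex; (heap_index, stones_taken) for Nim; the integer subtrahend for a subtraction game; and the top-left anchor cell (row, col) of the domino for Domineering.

[OO.X./....X] X move#1: (0,2):+0/OOXX./....X*, (0,4):-1/OO.XX/....X, (1,0):-1/OO.X./X...X, (1,1):-1/OO.X./.X..X, (1,2):-1/OO.X./..X.X, (1,3):-1/OO.X./...XX
[OOXX./....X] O move#2: (0,4):+0/OOXXO/....X*, (1,0):-1/OOXX./O...X, (1,1):-1/OOXX./.O..X, (1,2):-1/OOXX./..O.X, (1,3):-1/OOXX./...OX
[OOXXO/....X] X move#3: (1,0):+0/OOXXO/X...X*, (1,1):+0/OOXXO/.X..X, (1,2):+0/OOXXO/..X.X, (1,3):+0/OOXXO/...XX
[OOXXO/X...X] O move#4: (1,1):+0/OOXXO/XO..X*, (1,2):+0/OOXXO/X.O.X, (1,3):+0/OOXXO/X..OX
[OOXXO/XO..X] X move#5: (1,2):+0/OOXXO/XOX.X*, (1,3):+0/OOXXO/XO.XX
[OOXXO/XOX.X] O move#6: (1,3):+0/OOXXO/XOXOX*
[OOXXO/XOXOX] end (terminal +0, X#7); searched OO.X./....X to 6

X's best at [OO.X./....X]: (0,2)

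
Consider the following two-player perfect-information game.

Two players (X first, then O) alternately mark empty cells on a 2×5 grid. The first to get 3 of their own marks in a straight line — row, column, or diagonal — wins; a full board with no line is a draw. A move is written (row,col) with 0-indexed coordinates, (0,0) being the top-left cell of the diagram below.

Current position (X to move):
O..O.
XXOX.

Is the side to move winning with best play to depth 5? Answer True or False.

p1 X@[O..O./XXOX.]: (0,1)[OX.O./XXOX.]+0* (0,2)[O.XO./XXOX.]+0 (0,4)[O..OX/XXOX.]+0 (1,4)[O..O./XXOXX]-1
p2 O@[OX.O./XXOX.]: (0,2)[OXOO./XXOX.]+0* (0,4)[OX.OO/XXOX.]+0 (1,4)[OX.O./XXOXO]+0
p3 X@[OXOO./XXOX.]: (0,4)[OXOOX/XXOX.]+0* (1,4)[OXOO./XXOXX]-1
p4 O@[OXOOX/XXOX.]: (1,4)[OXOOX/XXOXO]+0*
p5 X@[OXOOX/XXOXO] terminal +0; root [O..O./XXOX.] d5

X winning at [O..O./XXOX.]: False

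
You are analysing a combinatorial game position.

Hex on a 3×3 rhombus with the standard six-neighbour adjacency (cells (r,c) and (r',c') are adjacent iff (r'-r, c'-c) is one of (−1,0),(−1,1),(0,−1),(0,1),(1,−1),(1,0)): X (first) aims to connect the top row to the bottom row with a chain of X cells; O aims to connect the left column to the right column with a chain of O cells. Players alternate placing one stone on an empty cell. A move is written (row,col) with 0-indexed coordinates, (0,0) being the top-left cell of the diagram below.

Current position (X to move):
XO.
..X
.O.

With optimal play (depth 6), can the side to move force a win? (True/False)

X winning at [XO./..X/.O.]: True

p1 X@[XO./..X/.O.]: (0,2)[XOX/..X/.O.]+1* (1,0)[XO./X.X/.O.]+1 (1,1)[XO./.XX/.O.]+1 (2,0)[XO./..X/XO.]+1 (2,2)[XO./..X/.OX]+1
p2 O@[XOX/..X/.O.]: (1,0)[XOX/O.X/.O.]-1* (1,1)[XOX/.OX/.O.]-1 (2,0)[XOX/..X/OO.]-1 (2,2)[XOX/..X/.OO]-1
p3 X@[XOX/O.X/.O.]: (1,1)[XOX/OXX/.O.]+1* (2,0)[XOX/O.X/XO.]+1 (2,2)[XOX/O.X/.OX]+1
p4 O@[XOX/OXX/.O.]: (2,0)[XOX/OXX/OO.]-1* (2,2)[XOX/OXX/.OO]-1
p5 X@[XOX/OXX/OO.]: (2,2)[XOX/OXX/OOX]+1*
p6 O@[XOX/OXX/OOX] terminal -1; root [XO./..X/.O.] d6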